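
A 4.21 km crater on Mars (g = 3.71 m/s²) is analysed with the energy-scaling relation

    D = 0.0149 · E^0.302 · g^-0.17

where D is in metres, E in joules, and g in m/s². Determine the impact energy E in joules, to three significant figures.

E ≈ 2.35 × 10^18 J

Rearranging: E = [D / (0.0149 · g^-0.17)]^(1/0.302).
D = 4210 m.
g^-0.17 = 3.71^-0.17 = 0.8002
D / (0.0149 × 0.8002) = 4210 / (0.01192) = 3.532 × 10^5
E = (3.532 × 10^5)^3.3113 = 2.351 × 10^18 J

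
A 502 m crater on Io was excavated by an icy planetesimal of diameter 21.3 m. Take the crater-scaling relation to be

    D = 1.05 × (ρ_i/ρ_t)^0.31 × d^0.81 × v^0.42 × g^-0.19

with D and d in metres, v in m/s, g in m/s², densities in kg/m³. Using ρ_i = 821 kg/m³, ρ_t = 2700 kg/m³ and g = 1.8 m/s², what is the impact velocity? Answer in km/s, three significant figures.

v ≈ 20.7 km/s

Rearranging for v: v = [D / (1.05 · (821/2700)^0.31 · 21.3^0.81 · 1.8^-0.19)]^(1/0.42).
(821/2700)^0.31 = 0.6914
21.3^0.81 = 11.91
1.8^-0.19 = 0.8943
Denominator = 1.05 × 0.6914 × 11.91 × 0.8943 = 7.732
D / 7.732 = 502 / 7.732 = 64.92
v = 64.92^(1/0.42) = 64.92^2.381 = 20667 m/s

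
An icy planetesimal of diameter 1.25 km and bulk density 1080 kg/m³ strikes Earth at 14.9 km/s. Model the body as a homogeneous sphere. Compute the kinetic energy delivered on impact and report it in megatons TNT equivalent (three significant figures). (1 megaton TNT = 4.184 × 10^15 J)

d = 1250 m; v = 14900 m/s.
Mass m = (π/6) ρ d³ = (π/6) × 1080 × (1250)³ = 1.104 × 10^12 kg
E = ½ m v² = 0.5 × 1.104 × 10^12 × (14900)² = 1.225 × 10^20 J
   = 1.225 × 10^20 / 4.184×10^15 = 29278 Mt

E ≈ 29300 Mt TNT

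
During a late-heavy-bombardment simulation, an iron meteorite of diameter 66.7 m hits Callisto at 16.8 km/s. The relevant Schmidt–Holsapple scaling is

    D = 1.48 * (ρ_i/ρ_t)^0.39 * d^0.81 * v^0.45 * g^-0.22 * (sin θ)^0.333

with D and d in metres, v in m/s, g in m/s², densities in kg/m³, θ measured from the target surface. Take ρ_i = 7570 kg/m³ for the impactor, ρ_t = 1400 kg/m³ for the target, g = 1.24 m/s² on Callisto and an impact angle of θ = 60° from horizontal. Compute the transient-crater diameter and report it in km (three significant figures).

D ≈ 6.22 km

In SI units: v = 16800 m/s.
(ρ_i/ρ_t)^0.39 = (7570/1400)^0.39 = 1.931
d^0.81 = 66.7^0.81 = 30.03
v^0.45 = 16800^0.45 = 79.69
g^-0.22 = 1.24^-0.22 = 0.9538
(sin 60°)^0.333 = 0.8660^0.333 = 0.9532
D = 1.48 × 1.931 × 30.03 × 79.69 × 0.9538 × 0.9532 = 6218 m
   = 6.218 km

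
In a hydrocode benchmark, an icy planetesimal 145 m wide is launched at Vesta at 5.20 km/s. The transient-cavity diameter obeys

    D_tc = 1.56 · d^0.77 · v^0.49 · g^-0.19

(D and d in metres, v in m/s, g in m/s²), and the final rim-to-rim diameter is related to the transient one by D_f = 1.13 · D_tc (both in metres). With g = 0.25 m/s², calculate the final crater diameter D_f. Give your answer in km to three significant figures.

D_f ≈ 7.01 km

v = 5200 m/s.
d^0.77 = 145^0.77 = 46.16
v^0.49 = 5200^0.49 = 66.20
g^-0.19 = 0.25^-0.19 = 1.301
D_tc = 1.56 × 46.16 × 66.20 × 1.301 = 6202 m
D_f = 1.13 × 6202 = 7008 m
     = 7.008 km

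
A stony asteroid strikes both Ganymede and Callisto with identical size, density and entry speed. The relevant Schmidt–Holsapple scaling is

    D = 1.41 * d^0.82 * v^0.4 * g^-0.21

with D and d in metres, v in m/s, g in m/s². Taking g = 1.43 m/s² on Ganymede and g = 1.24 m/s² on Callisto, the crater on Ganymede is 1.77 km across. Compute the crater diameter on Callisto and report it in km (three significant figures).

All impactor-dependent factors cancel in the ratio, leaving D_Callisto/D_Ganymede = (g_Callisto/g_Ganymede)^-0.21.
(1.24/1.43)^-0.21 = 0.8671^-0.21 = 1.030
D_Callisto = 1.030 × 1.77 km = 1.82 km

D ≈ 1.82 km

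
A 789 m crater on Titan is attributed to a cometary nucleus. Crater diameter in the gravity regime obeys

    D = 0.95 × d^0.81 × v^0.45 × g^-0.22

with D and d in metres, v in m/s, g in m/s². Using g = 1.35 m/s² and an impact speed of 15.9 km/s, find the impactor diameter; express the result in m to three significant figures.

Rearranging for d: d = [D / (0.95 · 15900^0.45 · 1.35^-0.22)]^(1/0.81).
15900^0.45 = 77.74
1.35^-0.22 = 0.9361
Denominator = 0.95 × 77.74 × 0.9361 = 69.13
D / 69.13 = 789 / 69.13 = 11.41
d = 11.41^(1/0.81) = 11.41^1.2346 = 20.20 m

d ≈ 20.2 m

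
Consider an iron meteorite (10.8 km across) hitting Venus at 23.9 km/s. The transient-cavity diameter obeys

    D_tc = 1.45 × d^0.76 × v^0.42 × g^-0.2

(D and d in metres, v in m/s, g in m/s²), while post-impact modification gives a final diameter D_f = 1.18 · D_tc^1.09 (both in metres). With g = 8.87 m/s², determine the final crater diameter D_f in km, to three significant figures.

D_f ≈ 244 km

In SI: d = 10800 m, v = 23900 m/s.
d^0.76 = 10800^0.76 = 1163
v^0.42 = 23900^0.42 = 69.01
g^-0.2 = 8.87^-0.2 = 0.6463
D_tc = 1.45 × 1163 × 69.01 × 0.6463 = 75210 m
D_f = 1.18 × (75210)^1.09 = 2.438 × 10^5 m
     = 243.8 km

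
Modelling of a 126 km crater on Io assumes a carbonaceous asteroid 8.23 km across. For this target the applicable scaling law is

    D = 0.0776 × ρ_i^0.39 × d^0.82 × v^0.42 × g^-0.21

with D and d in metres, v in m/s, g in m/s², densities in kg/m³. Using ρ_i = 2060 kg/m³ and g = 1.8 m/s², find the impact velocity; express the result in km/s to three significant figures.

Rearranging for v: v = [D / (0.0776 · 2060^0.39 · 8230^0.82 · 1.8^-0.21)]^(1/0.42).
D = 126000 m.
2060^0.39 = 19.61
8230^0.82 = 1624
1.8^-0.21 = 0.8839
Denominator = 0.0776 × 19.61 × 1624 × 0.8839 = 2184
D / 2184 = 126000 / 2184 = 57.69
v = 57.69^(1/0.42) = 57.69^2.381 = 15602 m/s

v ≈ 15.6 km/s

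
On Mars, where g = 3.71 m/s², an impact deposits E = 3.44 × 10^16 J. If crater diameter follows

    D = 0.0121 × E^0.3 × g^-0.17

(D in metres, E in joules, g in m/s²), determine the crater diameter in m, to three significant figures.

E^0.3 = (3.44 × 10^16)^0.3 = 9.140 × 10^4
g^-0.17 = 3.71^-0.17 = 0.8002
D = 0.0121 × 9.140 × 10^4 × 0.8002 = 885.0 m

D ≈ 885 m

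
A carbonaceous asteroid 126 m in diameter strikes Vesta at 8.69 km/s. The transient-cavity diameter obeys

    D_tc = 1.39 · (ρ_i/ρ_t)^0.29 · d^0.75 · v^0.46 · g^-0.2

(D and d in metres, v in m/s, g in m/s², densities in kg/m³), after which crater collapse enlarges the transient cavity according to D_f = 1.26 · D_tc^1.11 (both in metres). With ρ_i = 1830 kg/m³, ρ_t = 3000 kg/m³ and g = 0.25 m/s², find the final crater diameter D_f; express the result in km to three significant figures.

D_f ≈ 12.1 km

v = 8690 m/s.
(ρ_i/ρ_t)^0.29 = (1830/3000)^0.29 = 0.8665
d^0.75 = 126^0.75 = 37.61
v^0.46 = 8690^0.46 = 64.86
g^-0.2 = 0.25^-0.2 = 1.320
D_tc = 1.39 × 0.8665 × 37.61 × 64.86 × 1.320 = 3878 m
D_f = 1.26 × (3878)^1.11 = 12126 m
     = 12.13 km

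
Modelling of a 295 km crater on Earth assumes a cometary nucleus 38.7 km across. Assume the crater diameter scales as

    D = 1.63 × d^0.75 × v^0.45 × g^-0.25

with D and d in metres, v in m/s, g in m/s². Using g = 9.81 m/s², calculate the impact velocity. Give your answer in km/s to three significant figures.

v ≈ 38.8 km/s

Rearranging for v: v = [D / (1.63 · 38700^0.75 · 9.81^-0.25)]^(1/0.45).
D = 295000 m.
38700^0.75 = 2759
9.81^-0.25 = 0.5650
Denominator = 1.63 × 2759 × 0.5650 = 2541
D / 2541 = 295000 / 2541 = 116.1
v = 116.1^(1/0.45) = 116.1^2.2222 = 38768 m/s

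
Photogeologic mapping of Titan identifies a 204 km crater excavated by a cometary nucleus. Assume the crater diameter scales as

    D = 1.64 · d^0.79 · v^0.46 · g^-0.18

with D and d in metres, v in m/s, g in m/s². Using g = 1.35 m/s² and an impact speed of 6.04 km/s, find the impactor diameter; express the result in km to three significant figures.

d ≈ 18.9 km

Rearranging for d: d = [D / (1.64 · 6040^0.46 · 1.35^-0.18)]^(1/0.79).
D = 204000 m.
6040^0.46 = 54.86
1.35^-0.18 = 0.9474
Denominator = 1.64 × 54.86 × 0.9474 = 85.24
D / 85.24 = 204000 / 85.24 = 2393
d = 2393^(1/0.79) = 2393^1.2658 = 18926 m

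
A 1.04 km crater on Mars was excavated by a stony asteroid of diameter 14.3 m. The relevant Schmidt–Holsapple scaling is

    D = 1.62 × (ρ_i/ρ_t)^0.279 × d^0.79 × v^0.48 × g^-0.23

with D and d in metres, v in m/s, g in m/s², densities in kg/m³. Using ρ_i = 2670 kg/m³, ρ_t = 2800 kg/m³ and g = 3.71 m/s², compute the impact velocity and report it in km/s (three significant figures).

Rearranging for v: v = [D / (1.62 · (2670/2800)^0.279 · 14.3^0.79 · 3.71^-0.23)]^(1/0.48).
D = 1040 m.
(2670/2800)^0.279 = 0.9868
14.3^0.79 = 8.179
3.71^-0.23 = 0.7397
Denominator = 1.62 × 0.9868 × 8.179 × 0.7397 = 9.672
D / 9.672 = 1040 / 9.672 = 107.5
v = 107.5^(1/0.48) = 107.5^2.0833 = 17062 m/s

v ≈ 17.1 km/s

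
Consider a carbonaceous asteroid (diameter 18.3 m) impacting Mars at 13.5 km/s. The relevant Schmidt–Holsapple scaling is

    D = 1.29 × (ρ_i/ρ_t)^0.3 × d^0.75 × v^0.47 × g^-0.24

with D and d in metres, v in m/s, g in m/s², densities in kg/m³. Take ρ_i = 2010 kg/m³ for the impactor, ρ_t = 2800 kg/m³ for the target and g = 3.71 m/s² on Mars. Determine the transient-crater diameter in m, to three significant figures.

D ≈ 659 m

In SI units: v = 13500 m/s.
(ρ_i/ρ_t)^0.3 = (2010/2800)^0.3 = 0.9053
d^0.75 = 18.3^0.75 = 8.848
v^0.47 = 13500^0.47 = 87.35
g^-0.24 = 3.71^-0.24 = 0.7300
D = 1.29 × 0.9053 × 8.848 × 87.35 × 0.7300 = 658.9 m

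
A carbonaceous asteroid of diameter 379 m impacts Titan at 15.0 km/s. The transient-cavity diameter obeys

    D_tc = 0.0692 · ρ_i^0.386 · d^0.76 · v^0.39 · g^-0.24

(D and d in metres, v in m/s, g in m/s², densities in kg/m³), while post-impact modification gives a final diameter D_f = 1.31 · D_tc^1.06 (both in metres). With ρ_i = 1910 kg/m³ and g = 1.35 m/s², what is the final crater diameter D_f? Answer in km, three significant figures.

v = 15000 m/s.
ρ_i^0.386 = 1910^0.386 = 18.47
d^0.76 = 379^0.76 = 91.15
v^0.39 = 15000^0.39 = 42.53
g^-0.24 = 1.35^-0.24 = 0.9305
D_tc = 0.0692 × 18.47 × 91.15 × 42.53 × 0.9305 = 4610 m
D_f = 1.31 × (4610)^1.06 = 10018 m
     = 10.02 km

D_f ≈ 10.0 km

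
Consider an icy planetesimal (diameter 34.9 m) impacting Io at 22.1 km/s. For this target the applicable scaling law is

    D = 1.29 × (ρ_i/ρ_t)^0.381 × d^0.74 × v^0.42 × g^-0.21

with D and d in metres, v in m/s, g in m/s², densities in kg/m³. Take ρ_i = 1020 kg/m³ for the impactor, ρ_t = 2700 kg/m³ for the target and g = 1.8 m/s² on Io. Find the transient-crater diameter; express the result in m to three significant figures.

D ≈ 728 m

In SI units: v = 22100 m/s.
(ρ_i/ρ_t)^0.381 = (1020/2700)^0.381 = 0.6901
d^0.74 = 34.9^0.74 = 13.86
v^0.42 = 22100^0.42 = 66.78
g^-0.21 = 1.8^-0.21 = 0.8839
D = 1.29 × 0.6901 × 13.86 × 66.78 × 0.8839 = 728.3 m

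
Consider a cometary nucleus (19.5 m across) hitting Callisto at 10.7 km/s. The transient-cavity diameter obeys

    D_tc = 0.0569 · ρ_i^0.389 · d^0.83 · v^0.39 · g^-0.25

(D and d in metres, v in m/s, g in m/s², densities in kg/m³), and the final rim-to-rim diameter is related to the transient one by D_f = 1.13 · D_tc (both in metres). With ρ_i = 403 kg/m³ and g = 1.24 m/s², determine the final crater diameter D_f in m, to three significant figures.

v = 10700 m/s.
ρ_i^0.389 = 403^0.389 = 10.31
d^0.83 = 19.5^0.83 = 11.77
v^0.39 = 10700^0.39 = 37.28
g^-0.25 = 1.24^-0.25 = 0.9476
D_tc = 0.0569 × 10.31 × 11.77 × 37.28 × 0.9476 = 243.9 m
D_f = 1.13 × 243.9 = 275.6 m

D_f ≈ 276 m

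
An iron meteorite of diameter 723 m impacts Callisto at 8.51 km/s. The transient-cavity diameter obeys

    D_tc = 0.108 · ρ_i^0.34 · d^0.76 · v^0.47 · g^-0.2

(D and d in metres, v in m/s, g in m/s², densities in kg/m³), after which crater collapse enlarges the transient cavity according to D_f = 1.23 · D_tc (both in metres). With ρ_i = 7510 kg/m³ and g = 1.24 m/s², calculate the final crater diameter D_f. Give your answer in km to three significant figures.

v = 8510 m/s.
ρ_i^0.34 = 7510^0.34 = 20.78
d^0.76 = 723^0.76 = 148.9
v^0.47 = 8510^0.47 = 70.32
g^-0.2 = 1.24^-0.2 = 0.9579
D_tc = 0.108 × 20.78 × 148.9 × 70.32 × 0.9579 = 22510 m
D_f = 1.23 × 22510 = 27687 m
     = 27.69 km

D_f ≈ 27.7 km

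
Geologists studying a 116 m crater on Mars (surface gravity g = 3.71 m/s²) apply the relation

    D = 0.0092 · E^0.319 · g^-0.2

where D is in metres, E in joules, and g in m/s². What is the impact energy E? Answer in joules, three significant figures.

Rearranging: E = [D / (0.0092 · g^-0.2)]^(1/0.319).
g^-0.2 = 3.71^-0.2 = 0.7694
D / (0.0092 × 0.7694) = 116 / (7.078 × 10^-3) = 1.639 × 10^4
E = (1.639 × 10^4)^3.1348 = 1.629 × 10^13 J

E ≈ 1.63 × 10^13 J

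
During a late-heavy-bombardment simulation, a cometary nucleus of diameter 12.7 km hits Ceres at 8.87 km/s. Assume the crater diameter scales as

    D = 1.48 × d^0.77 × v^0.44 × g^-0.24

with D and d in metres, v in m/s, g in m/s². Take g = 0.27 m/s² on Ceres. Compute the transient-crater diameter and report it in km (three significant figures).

D ≈ 160 km

In SI units: d = 12700 m, v = 8870 m/s.
d^0.77 = 12700^0.77 = 1445
v^0.44 = 8870^0.44 = 54.59
g^-0.24 = 0.27^-0.24 = 1.369
D = 1.48 × 1445 × 54.59 × 1.369 = 1.598 × 10^5 m
   = 159.8 km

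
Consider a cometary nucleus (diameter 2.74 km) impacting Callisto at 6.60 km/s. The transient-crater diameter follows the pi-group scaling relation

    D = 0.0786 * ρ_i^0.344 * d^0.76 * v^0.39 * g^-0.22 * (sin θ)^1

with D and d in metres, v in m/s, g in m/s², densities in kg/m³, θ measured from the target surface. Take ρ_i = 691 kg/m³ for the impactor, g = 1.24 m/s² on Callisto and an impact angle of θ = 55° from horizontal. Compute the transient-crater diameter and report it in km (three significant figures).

In SI units: d = 2740 m, v = 6600 m/s.
ρ_i^0.344 = 691^0.344 = 9.479
d^0.76 = 2740^0.76 = 409.9
v^0.39 = 6600^0.39 = 30.88
g^-0.22 = 1.24^-0.22 = 0.9538
(sin 55°)^1 = 0.8192^1 = 0.8192
D = 0.0786 × 9.479 × 409.9 × 30.88 × 0.9538 × 0.8192 = 7369 m
   = 7.369 km

D ≈ 7.37 km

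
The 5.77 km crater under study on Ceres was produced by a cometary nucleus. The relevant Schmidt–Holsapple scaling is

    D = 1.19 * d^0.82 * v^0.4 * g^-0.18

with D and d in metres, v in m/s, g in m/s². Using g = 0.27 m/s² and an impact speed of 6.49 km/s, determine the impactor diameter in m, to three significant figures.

d ≈ 324 m

Rearranging for d: d = [D / (1.19 · 6490^0.4 · 0.27^-0.18)]^(1/0.82).
D = 5770 m.
6490^0.4 = 33.49
0.27^-0.18 = 1.266
Denominator = 1.19 × 33.49 × 1.266 = 50.45
D / 50.45 = 5770 / 50.45 = 114.4
d = 114.4^(1/0.82) = 114.4^1.2195 = 323.8 m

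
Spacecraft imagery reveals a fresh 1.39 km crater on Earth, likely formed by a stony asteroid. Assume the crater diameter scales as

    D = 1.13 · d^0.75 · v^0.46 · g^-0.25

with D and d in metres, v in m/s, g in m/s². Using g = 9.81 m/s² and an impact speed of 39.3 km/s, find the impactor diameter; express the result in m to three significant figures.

d ≈ 42.9 m

Rearranging for d: d = [D / (1.13 · 39300^0.46 · 9.81^-0.25)]^(1/0.75).
D = 1390 m.
39300^0.46 = 129.8
9.81^-0.25 = 0.5650
Denominator = 1.13 × 129.8 × 0.5650 = 82.87
D / 82.87 = 1390 / 82.87 = 16.77
d = 16.77^(1/0.75) = 16.77^1.3333 = 42.92 m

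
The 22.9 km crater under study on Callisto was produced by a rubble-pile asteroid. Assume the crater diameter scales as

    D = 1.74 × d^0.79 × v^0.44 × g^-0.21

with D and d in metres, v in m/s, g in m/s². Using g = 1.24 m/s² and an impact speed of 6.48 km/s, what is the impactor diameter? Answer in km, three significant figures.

d ≈ 1.31 km

Rearranging for d: d = [D / (1.74 · 6480^0.44 · 1.24^-0.21)]^(1/0.79).
D = 22900 m.
6480^0.44 = 47.54
1.24^-0.21 = 0.9558
Denominator = 1.74 × 47.54 × 0.9558 = 79.06
D / 79.06 = 22900 / 79.06 = 289.7
d = 289.7^(1/0.79) = 289.7^1.2658 = 1307 m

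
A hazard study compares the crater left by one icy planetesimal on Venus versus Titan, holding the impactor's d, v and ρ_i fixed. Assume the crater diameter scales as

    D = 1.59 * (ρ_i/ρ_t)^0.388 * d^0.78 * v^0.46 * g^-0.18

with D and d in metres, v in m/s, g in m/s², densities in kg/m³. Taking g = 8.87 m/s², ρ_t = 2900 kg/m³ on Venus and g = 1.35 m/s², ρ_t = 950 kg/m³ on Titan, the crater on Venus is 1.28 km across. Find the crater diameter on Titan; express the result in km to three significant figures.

The impactor-only factors (d, v, ρ_i) cancel in the ratio, leaving D_Titan/D_Venus = (g_Titan/g_Venus)^-0.18 · (ρ_t,Venus/ρ_t,Titan)^0.388.
(1.35/8.87)^-0.18 = 0.1522^-0.18 = 1.403
(2900/950)^0.388 = 3.053^0.388 = 1.542
Ratio = 1.403 × 1.542 = 2.163
D_Titan = 2.163 × 1.28 km = 2.77 km

D ≈ 2.77 km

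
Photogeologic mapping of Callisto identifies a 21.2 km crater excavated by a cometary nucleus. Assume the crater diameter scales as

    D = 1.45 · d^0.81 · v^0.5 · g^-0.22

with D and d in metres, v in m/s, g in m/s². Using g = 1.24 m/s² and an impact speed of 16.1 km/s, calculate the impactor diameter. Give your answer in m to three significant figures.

d ≈ 372 m

Rearranging for d: d = [D / (1.45 · 16100^0.5 · 1.24^-0.22)]^(1/0.81).
D = 21200 m.
16100^0.5 = 126.9
1.24^-0.22 = 0.9538
Denominator = 1.45 × 126.9 × 0.9538 = 175.5
D / 175.5 = 21200 / 175.5 = 120.8
d = 120.8^(1/0.81) = 120.8^1.2346 = 372.0 m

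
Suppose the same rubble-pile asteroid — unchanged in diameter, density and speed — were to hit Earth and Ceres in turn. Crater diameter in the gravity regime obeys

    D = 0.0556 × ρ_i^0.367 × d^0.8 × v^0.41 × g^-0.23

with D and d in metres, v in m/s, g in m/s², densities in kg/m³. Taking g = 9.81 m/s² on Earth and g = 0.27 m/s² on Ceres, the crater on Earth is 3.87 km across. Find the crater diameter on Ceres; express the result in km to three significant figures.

All impactor-dependent factors cancel in the ratio, leaving D_Ceres/D_Earth = (g_Ceres/g_Earth)^-0.23.
(0.27/9.81)^-0.23 = 0.02752^-0.23 = 2.285
D_Ceres = 2.285 × 3.87 km = 8.84 km

D ≈ 8.84 km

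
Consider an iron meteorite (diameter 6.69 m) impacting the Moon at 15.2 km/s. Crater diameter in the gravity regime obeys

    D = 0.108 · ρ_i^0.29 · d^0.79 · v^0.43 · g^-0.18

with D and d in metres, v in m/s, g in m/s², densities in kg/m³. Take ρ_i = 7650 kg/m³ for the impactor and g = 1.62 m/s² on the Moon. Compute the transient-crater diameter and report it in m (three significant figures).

D ≈ 373 m

In SI units: v = 15200 m/s.
ρ_i^0.29 = 7650^0.29 = 13.37
d^0.79 = 6.69^0.79 = 4.488
v^0.43 = 15200^0.43 = 62.83
g^-0.18 = 1.62^-0.18 = 0.9168
D = 0.108 × 13.37 × 4.488 × 62.83 × 0.9168 = 373.3 m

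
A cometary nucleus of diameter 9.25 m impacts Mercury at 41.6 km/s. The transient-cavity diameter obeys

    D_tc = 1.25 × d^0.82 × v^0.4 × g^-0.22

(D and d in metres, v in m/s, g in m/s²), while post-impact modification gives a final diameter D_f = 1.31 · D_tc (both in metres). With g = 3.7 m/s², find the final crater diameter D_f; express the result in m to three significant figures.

v = 41600 m/s.
d^0.82 = 9.25^0.82 = 6.198
v^0.4 = 41600^0.4 = 70.41
g^-0.22 = 3.7^-0.22 = 0.7499
D_tc = 1.25 × 6.198 × 70.41 × 0.7499 = 409.1 m
D_f = 1.31 × 409.1 = 535.9 m

D_f ≈ 536 m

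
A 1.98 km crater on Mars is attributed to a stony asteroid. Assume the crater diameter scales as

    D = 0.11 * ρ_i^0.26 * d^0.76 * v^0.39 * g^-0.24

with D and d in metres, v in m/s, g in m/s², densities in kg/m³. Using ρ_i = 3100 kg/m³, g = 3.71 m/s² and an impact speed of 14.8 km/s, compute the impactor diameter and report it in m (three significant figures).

Rearranging for d: d = [D / (0.11 · 3100^0.26 · 14800^0.39 · 3.71^-0.24)]^(1/0.76).
D = 1980 m.
3100^0.26 = 8.086
14800^0.39 = 42.31
3.71^-0.24 = 0.7300
Denominator = 0.11 × 8.086 × 42.31 × 0.7300 = 27.47
D / 27.47 = 1980 / 27.47 = 72.08
d = 72.08^(1/0.76) = 72.08^1.3158 = 278.3 m

d ≈ 278 m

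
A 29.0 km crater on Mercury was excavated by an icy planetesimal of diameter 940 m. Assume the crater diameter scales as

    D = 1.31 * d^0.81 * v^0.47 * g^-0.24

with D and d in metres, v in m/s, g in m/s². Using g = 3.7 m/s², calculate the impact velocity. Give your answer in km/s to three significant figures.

Rearranging for v: v = [D / (1.31 · 940^0.81 · 3.7^-0.24)]^(1/0.47).
D = 29000 m.
940^0.81 = 256.0
3.7^-0.24 = 0.7305
Denominator = 1.31 × 256.0 × 0.7305 = 245.0
D / 245.0 = 29000 / 245.0 = 118.4
v = 118.4^(1/0.47) = 118.4^2.1277 = 25791 m/s

v ≈ 25.8 km/s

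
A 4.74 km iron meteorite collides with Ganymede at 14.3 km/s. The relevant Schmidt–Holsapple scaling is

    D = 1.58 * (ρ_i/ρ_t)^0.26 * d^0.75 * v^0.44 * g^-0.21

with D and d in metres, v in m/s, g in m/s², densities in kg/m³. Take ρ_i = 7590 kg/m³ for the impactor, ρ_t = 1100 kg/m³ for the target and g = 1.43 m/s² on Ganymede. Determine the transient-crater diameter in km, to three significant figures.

In SI units: d = 4740 m, v = 14300 m/s.
(ρ_i/ρ_t)^0.26 = (7590/1100)^0.26 = 1.652
d^0.75 = 4740^0.75 = 571.3
v^0.44 = 14300^0.44 = 67.35
g^-0.21 = 1.43^-0.21 = 0.9276
D = 1.58 × 1.652 × 571.3 × 67.35 × 0.9276 = 93160 m
   = 93.16 km

D ≈ 93.2 km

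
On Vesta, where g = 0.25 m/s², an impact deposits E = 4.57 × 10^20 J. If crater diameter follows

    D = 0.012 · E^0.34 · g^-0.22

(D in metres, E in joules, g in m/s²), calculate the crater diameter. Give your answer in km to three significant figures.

D ≈ 172 km

E^0.34 = (4.57 × 10^20)^0.34 = 1.058 × 10^7
g^-0.22 = 0.25^-0.22 = 1.357
D = 0.012 × 1.058 × 10^7 × 1.357 = 1.723 × 10^5 m
   = 172.3 km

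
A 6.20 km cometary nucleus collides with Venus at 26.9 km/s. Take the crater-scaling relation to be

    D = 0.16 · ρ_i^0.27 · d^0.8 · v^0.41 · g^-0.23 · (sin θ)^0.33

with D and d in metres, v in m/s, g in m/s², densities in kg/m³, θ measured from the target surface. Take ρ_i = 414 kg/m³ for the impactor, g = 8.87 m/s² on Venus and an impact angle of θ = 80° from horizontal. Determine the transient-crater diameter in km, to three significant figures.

In SI units: d = 6200 m, v = 26900 m/s.
ρ_i^0.27 = 414^0.27 = 5.089
d^0.8 = 6200^0.8 = 1081
v^0.41 = 26900^0.41 = 65.49
g^-0.23 = 8.87^-0.23 = 0.6053
(sin 80°)^0.33 = 0.9848^0.33 = 0.9950
D = 0.16 × 5.089 × 1081 × 65.49 × 0.6053 × 0.9950 = 34717 m
   = 34.72 km

D ≈ 34.7 km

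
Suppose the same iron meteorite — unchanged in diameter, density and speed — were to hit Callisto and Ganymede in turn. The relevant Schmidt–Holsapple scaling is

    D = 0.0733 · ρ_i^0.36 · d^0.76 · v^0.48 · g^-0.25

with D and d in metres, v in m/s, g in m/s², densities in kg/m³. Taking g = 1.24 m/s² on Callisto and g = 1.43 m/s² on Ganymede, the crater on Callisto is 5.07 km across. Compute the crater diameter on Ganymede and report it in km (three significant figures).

All impactor-dependent factors cancel in the ratio, leaving D_Ganymede/D_Callisto = (g_Ganymede/g_Callisto)^-0.25.
(1.43/1.24)^-0.25 = 1.153^-0.25 = 0.9650
D_Ganymede = 0.9650 × 5.07 km = 4.89 km

D ≈ 4.89 km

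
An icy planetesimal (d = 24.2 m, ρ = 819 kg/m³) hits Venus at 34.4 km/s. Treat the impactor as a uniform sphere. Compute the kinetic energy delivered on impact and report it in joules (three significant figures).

E ≈ 3.60 × 10^15 J

v = 34400 m/s.
Mass m = (π/6) ρ d³ = (π/6) × 819 × (24.2)³ = 6.078 × 10^6 kg
E = ½ m v² = 0.5 × 6.078 × 10^6 × (34400)² = 3.596 × 10^15 J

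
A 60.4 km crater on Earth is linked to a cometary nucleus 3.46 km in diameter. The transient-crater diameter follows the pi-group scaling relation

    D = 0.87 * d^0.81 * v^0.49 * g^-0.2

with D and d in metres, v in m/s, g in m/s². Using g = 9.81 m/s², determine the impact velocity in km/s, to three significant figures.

Rearranging for v: v = [D / (0.87 · 3460^0.81 · 9.81^-0.2)]^(1/0.49).
D = 60400 m.
3460^0.81 = 735.6
9.81^-0.2 = 0.6334
Denominator = 0.87 × 735.6 × 0.6334 = 405.4
D / 405.4 = 60400 / 405.4 = 149.0
v = 149.0^(1/0.49) = 149.0^2.0408 = 27229 m/s

v ≈ 27.2 km/s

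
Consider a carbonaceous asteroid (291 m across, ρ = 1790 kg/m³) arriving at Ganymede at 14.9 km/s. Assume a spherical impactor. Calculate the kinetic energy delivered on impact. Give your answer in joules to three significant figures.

E ≈ 2.56 × 10^18 J

v = 14900 m/s.
Mass m = (π/6) ρ d³ = (π/6) × 1790 × (291)³ = 2.310 × 10^10 kg
E = ½ m v² = 0.5 × 2.310 × 10^10 × (14900)² = 2.564 × 10^18 J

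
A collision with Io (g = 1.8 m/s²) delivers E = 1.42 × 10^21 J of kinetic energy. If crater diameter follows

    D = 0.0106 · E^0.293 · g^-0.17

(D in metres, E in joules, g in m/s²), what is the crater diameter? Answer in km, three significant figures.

D ≈ 15.1 km

E^0.293 = (1.42 × 10^21)^0.293 = 1.576 × 10^6
g^-0.17 = 1.8^-0.17 = 0.9049
D = 0.0106 × 1.576 × 10^6 × 0.9049 = 15117 m
   = 15.12 km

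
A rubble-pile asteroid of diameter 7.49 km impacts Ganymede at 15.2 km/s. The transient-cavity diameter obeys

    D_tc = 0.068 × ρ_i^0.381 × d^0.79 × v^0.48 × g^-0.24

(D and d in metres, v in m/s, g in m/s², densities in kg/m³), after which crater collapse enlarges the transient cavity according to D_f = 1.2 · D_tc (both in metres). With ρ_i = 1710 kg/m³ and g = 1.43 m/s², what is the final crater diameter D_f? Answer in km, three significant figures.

In SI: d = 7490 m, v = 15200 m/s.
ρ_i^0.381 = 1710^0.381 = 17.05
d^0.79 = 7490^0.79 = 1150
v^0.48 = 15200^0.48 = 101.7
g^-0.24 = 1.43^-0.24 = 0.9177
D_tc = 0.068 × 17.05 × 1150 × 101.7 × 0.9177 = 1.244 × 10^5 m
D_f = 1.2 × 1.244 × 10^5 = 1.493 × 10^5 m
     = 149.3 km

D_f ≈ 149 km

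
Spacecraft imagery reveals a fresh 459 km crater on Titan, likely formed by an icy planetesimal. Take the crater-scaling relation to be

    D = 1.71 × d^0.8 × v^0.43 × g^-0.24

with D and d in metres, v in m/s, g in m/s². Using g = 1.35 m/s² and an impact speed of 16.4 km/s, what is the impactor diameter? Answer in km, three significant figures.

d ≈ 36.3 km

Rearranging for d: d = [D / (1.71 · 16400^0.43 · 1.35^-0.24)]^(1/0.8).
D = 459000 m.
16400^0.43 = 64.92
1.35^-0.24 = 0.9305
Denominator = 1.71 × 64.92 × 0.9305 = 103.3
D / 103.3 = 459000 / 103.3 = 4443
d = 4443^(1/0.8) = 4443^1.25 = 36274 m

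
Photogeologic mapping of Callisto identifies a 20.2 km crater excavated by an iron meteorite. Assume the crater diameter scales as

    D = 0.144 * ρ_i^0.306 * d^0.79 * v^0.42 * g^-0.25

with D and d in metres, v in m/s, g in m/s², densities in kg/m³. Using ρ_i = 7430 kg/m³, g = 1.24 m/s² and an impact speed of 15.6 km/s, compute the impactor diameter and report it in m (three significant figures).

d ≈ 655 m

Rearranging for d: d = [D / (0.144 · 7430^0.306 · 15600^0.42 · 1.24^-0.25)]^(1/0.79).
D = 20200 m.
7430^0.306 = 15.29
15600^0.42 = 57.69
1.24^-0.25 = 0.9476
Denominator = 0.144 × 15.29 × 57.69 × 0.9476 = 120.4
D / 120.4 = 20200 / 120.4 = 167.8
d = 167.8^(1/0.79) = 167.8^1.2658 = 654.8 m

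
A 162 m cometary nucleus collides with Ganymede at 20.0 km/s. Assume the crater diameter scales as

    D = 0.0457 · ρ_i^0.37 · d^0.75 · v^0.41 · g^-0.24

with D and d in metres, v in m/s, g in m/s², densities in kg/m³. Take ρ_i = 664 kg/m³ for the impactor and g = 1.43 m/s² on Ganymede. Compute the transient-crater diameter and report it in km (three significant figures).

D ≈ 1.22 km

In SI units: v = 20000 m/s.
ρ_i^0.37 = 664^0.37 = 11.07
d^0.75 = 162^0.75 = 45.41
v^0.41 = 20000^0.41 = 58.00
g^-0.24 = 1.43^-0.24 = 0.9177
D = 0.0457 × 11.07 × 45.41 × 58.00 × 0.9177 = 1223 m
   = 1.223 km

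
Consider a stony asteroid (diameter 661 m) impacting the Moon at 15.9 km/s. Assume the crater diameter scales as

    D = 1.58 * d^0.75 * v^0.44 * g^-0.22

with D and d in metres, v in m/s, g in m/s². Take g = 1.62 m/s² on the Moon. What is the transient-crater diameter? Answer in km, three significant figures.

In SI units: v = 15900 m/s.
d^0.75 = 661^0.75 = 130.4
v^0.44 = 15900^0.44 = 70.57
g^-0.22 = 1.62^-0.22 = 0.8993
D = 1.58 × 130.4 × 70.57 × 0.8993 = 13076 m
   = 13.08 km

D ≈ 13.1 km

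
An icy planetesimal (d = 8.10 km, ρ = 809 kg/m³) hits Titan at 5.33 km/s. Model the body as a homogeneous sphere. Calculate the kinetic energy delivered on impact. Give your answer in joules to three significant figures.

d = 8100 m; v = 5330 m/s.
Mass m = (π/6) ρ d³ = (π/6) × 809 × (8100)³ = 2.251 × 10^14 kg
E = ½ m v² = 0.5 × 2.251 × 10^14 × (5330)² = 3.197 × 10^21 J

E ≈ 3.20 × 10^21 J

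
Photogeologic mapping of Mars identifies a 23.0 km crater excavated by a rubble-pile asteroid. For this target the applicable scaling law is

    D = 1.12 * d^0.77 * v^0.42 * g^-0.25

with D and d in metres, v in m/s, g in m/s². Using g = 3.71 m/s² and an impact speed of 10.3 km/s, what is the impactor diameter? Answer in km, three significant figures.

d ≈ 3.95 km

Rearranging for d: d = [D / (1.12 · 10300^0.42 · 3.71^-0.25)]^(1/0.77).
D = 23000 m.
10300^0.42 = 48.46
3.71^-0.25 = 0.7205
Denominator = 1.12 × 48.46 × 0.7205 = 39.11
D / 39.11 = 23000 / 39.11 = 588.1
d = 588.1^(1/0.77) = 588.1^1.2987 = 3951 m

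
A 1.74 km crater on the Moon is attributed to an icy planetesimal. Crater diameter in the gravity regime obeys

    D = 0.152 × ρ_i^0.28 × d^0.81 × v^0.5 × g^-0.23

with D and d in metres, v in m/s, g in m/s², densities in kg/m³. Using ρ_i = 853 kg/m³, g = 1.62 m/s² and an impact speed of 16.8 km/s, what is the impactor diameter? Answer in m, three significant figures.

d ≈ 28.1 m

Rearranging for d: d = [D / (0.152 · 853^0.28 · 16800^0.5 · 1.62^-0.23)]^(1/0.81).
D = 1740 m.
853^0.28 = 6.617
16800^0.5 = 129.6
1.62^-0.23 = 0.8950
Denominator = 0.152 × 6.617 × 129.6 × 0.8950 = 116.7
D / 116.7 = 1740 / 116.7 = 14.91
d = 14.91^(1/0.81) = 14.91^1.2346 = 28.10 m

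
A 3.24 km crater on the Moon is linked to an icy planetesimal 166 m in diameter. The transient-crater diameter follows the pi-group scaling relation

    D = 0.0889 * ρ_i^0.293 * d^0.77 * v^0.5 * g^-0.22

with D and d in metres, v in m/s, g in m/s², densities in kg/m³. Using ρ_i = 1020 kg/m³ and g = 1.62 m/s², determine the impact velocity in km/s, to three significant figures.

v ≈ 10.8 km/s

Rearranging for v: v = [D / (0.0889 · 1020^0.293 · 166^0.77 · 1.62^-0.22)]^(1/0.5).
D = 3240 m.
1020^0.293 = 7.612
166^0.77 = 51.23
1.62^-0.22 = 0.8993
Denominator = 0.0889 × 7.612 × 51.23 × 0.8993 = 31.18
D / 31.18 = 3240 / 31.18 = 103.9
v = 103.9^(1/0.5) = 103.9^2 = 10795 m/s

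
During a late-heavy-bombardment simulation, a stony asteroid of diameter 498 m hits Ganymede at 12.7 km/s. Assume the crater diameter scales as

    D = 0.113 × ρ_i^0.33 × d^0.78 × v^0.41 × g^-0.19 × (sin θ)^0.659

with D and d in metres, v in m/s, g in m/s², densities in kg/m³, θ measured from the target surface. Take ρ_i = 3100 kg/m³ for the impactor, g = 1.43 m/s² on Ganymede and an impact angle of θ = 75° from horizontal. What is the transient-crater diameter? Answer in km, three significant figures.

In SI units: v = 12700 m/s.
ρ_i^0.33 = 3100^0.33 = 14.20
d^0.78 = 498^0.78 = 127.0
v^0.41 = 12700^0.41 = 48.15
g^-0.19 = 1.43^-0.19 = 0.9343
(sin 75°)^0.659 = 0.9659^0.659 = 0.9774
D = 0.113 × 14.20 × 127.0 × 48.15 × 0.9343 × 0.9774 = 8960 m
   = 8.960 km

D ≈ 8.96 km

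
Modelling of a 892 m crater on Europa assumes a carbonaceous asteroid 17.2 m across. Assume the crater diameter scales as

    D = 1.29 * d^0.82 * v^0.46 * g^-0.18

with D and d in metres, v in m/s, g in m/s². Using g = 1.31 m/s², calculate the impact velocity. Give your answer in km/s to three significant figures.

v ≈ 10.4 km/s

Rearranging for v: v = [D / (1.29 · 17.2^0.82 · 1.31^-0.18)]^(1/0.46).
17.2^0.82 = 10.31
1.31^-0.18 = 0.9526
Denominator = 1.29 × 10.31 × 0.9526 = 12.67
D / 12.67 = 892 / 12.67 = 70.40
v = 70.40^(1/0.46) = 70.40^2.1739 = 10386 m/s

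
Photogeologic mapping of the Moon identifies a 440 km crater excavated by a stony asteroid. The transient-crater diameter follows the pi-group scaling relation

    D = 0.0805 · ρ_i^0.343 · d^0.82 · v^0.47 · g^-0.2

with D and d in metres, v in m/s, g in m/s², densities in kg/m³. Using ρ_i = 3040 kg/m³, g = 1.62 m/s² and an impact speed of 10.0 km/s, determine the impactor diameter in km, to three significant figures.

Rearranging for d: d = [D / (0.0805 · 3040^0.343 · 10000^0.47 · 1.62^-0.2)]^(1/0.82).
D = 440000 m.
3040^0.343 = 15.65
10000^0.47 = 75.86
1.62^-0.2 = 0.9080
Denominator = 0.0805 × 15.65 × 75.86 × 0.9080 = 86.78
D / 86.78 = 440000 / 86.78 = 5070
d = 5070^(1/0.82) = 5070^1.2195 = 32980 m

d ≈ 33.0 km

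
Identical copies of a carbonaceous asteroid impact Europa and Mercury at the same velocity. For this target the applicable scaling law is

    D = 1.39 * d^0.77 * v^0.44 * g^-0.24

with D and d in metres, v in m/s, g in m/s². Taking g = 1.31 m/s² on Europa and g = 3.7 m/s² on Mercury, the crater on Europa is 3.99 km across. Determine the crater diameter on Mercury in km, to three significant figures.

All impactor-dependent factors cancel in the ratio, leaving D_Mercury/D_Europa = (g_Mercury/g_Europa)^-0.24.
(3.7/1.31)^-0.24 = 2.824^-0.24 = 0.7795
D_Mercury = 0.7795 × 3.99 km = 3.11 km

D ≈ 3.11 km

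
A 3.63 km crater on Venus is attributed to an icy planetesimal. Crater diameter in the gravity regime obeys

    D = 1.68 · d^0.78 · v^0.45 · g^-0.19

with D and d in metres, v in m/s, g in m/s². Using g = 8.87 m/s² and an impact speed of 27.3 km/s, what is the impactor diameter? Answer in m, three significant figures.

d ≈ 88.5 m

Rearranging for d: d = [D / (1.68 · 27300^0.45 · 8.87^-0.19)]^(1/0.78).
D = 3630 m.
27300^0.45 = 99.15
8.87^-0.19 = 0.6605
Denominator = 1.68 × 99.15 × 0.6605 = 110.0
D / 110.0 = 3630 / 110.0 = 33.00
d = 33.00^(1/0.78) = 33.00^1.2821 = 88.49 m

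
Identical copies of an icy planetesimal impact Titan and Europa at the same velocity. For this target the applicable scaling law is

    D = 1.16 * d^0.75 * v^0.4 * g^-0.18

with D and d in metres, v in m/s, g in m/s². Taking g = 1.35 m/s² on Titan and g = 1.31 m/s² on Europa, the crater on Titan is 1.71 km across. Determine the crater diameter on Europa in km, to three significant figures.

All impactor-dependent factors cancel in the ratio, leaving D_Europa/D_Titan = (g_Europa/g_Titan)^-0.18.
(1.31/1.35)^-0.18 = 0.9704^-0.18 = 1.005
D_Europa = 1.005 × 1.71 km = 1.72 km

D ≈ 1.72 km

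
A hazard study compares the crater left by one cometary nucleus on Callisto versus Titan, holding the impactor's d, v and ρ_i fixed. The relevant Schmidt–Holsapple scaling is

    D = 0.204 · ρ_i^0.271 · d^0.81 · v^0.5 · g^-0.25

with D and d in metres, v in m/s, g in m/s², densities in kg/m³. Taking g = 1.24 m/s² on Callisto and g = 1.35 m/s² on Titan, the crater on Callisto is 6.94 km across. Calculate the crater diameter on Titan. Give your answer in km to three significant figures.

All impactor-dependent factors cancel in the ratio, leaving D_Titan/D_Callisto = (g_Titan/g_Callisto)^-0.25.
(1.35/1.24)^-0.25 = 1.089^-0.25 = 0.9789
D_Titan = 0.9789 × 6.94 km = 6.79 km

D ≈ 6.79 km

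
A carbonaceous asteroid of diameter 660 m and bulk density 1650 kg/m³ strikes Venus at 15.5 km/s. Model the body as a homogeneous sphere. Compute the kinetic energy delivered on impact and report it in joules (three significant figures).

E ≈ 2.98 × 10^19 J

v = 15500 m/s.
Mass m = (π/6) ρ d³ = (π/6) × 1650 × (660)³ = 2.484 × 10^11 kg
E = ½ m v² = 0.5 × 2.484 × 10^11 × (15500)² = 2.984 × 10^19 J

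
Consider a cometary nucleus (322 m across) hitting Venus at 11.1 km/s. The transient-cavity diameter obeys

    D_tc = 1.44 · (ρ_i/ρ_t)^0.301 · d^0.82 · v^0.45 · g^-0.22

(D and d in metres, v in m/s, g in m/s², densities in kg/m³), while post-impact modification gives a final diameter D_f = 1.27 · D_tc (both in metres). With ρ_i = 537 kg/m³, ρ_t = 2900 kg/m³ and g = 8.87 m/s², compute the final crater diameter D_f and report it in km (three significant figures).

D_f ≈ 5.13 km

v = 11100 m/s.
(ρ_i/ρ_t)^0.301 = (537/2900)^0.301 = 0.6019
d^0.82 = 322^0.82 = 113.9
v^0.45 = 11100^0.45 = 66.13
g^-0.22 = 8.87^-0.22 = 0.6187
D_tc = 1.44 × 0.6019 × 113.9 × 66.13 × 0.6187 = 4039 m
D_f = 1.27 × 4039 = 5130 m
     = 5.130 km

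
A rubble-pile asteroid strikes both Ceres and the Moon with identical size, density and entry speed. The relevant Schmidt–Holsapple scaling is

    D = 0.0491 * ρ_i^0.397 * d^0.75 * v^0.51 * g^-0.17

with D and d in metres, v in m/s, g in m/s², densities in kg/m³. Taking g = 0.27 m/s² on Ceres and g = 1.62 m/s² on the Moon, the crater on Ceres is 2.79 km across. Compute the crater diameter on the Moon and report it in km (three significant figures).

D ≈ 2.06 km

All impactor-dependent factors cancel in the ratio, leaving D_Moon/D_Ceres = (g_Moon/g_Ceres)^-0.17.
(1.62/0.27)^-0.17 = 6.000^-0.17 = 0.7374
D_Moon = 0.7374 × 2.79 km = 2.06 km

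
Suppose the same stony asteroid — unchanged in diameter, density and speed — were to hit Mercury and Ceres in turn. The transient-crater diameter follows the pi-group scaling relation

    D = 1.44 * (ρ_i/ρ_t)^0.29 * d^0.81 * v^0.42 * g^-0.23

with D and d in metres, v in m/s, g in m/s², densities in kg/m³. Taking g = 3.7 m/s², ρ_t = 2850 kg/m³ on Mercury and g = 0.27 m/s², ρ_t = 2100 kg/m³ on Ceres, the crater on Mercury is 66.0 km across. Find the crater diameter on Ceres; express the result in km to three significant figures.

D ≈ 132 km

The impactor-only factors (d, v, ρ_i) cancel in the ratio, leaving D_Ceres/D_Mercury = (g_Ceres/g_Mercury)^-0.23 · (ρ_t,Mercury/ρ_t,Ceres)^0.29.
(0.27/3.7)^-0.23 = 0.07297^-0.23 = 1.826
(2850/2100)^0.29 = 1.357^0.29 = 1.093
Ratio = 1.826 × 1.093 = 1.996
D_Ceres = 1.996 × 66.0 km = 132 km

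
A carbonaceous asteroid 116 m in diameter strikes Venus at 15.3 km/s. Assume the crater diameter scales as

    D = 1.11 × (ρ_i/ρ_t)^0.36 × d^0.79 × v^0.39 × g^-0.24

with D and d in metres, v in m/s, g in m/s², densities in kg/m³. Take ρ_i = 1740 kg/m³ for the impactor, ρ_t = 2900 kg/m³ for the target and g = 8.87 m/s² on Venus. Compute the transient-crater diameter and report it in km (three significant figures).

In SI units: v = 15300 m/s.
(ρ_i/ρ_t)^0.36 = (1740/2900)^0.36 = 0.8320
d^0.79 = 116^0.79 = 42.75
v^0.39 = 15300^0.39 = 42.86
g^-0.24 = 8.87^-0.24 = 0.5922
D = 1.11 × 0.8320 × 42.75 × 42.86 × 0.5922 = 1002 m
   = 1.002 km

D ≈ 1.00 km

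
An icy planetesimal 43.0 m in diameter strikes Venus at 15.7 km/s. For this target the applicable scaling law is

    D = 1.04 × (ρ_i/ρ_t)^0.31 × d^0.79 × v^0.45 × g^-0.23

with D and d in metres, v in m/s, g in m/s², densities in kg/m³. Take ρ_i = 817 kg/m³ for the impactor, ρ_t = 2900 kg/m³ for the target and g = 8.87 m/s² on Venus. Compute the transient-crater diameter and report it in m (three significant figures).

In SI units: v = 15700 m/s.
(ρ_i/ρ_t)^0.31 = (817/2900)^0.31 = 0.6752
d^0.79 = 43^0.79 = 19.52
v^0.45 = 15700^0.45 = 77.30
g^-0.23 = 8.87^-0.23 = 0.6053
D = 1.04 × 0.6752 × 19.52 × 77.30 × 0.6053 = 641.4 m

D ≈ 641 m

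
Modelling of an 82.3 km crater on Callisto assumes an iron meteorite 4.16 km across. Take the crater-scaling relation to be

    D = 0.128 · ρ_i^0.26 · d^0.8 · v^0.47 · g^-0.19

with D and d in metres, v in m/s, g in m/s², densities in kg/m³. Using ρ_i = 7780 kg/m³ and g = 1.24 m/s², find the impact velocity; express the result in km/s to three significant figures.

Rearranging for v: v = [D / (0.128 · 7780^0.26 · 4160^0.8 · 1.24^-0.19)]^(1/0.47).
D = 82300 m.
7780^0.26 = 10.27
4160^0.8 = 785.7
1.24^-0.19 = 0.9600
Denominator = 0.128 × 10.27 × 785.7 × 0.9600 = 991.5
D / 991.5 = 82300 / 991.5 = 83.01
v = 83.01^(1/0.47) = 83.01^2.1277 = 12115 m/s

v ≈ 12.1 km/s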